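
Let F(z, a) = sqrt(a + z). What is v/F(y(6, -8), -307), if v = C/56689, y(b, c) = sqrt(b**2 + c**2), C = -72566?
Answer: 72566*I*sqrt(33)/5612211 ≈ 0.074277*I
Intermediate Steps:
v = -72566/56689 ≈ -1.2801
v/F(y(6, -8), -307) = -72566/(56689*sqrt(-307 + sqrt(6**2 + (-8)**2))) = -72566/(56689*sqrt(-307 + sqrt(36 + 64))) = -72566/(56689*sqrt(-307 + sqrt(100))) = -72566/(56689*sqrt(-307 + 10)) = -72566*(-I*sqrt(33)/99)/56689 = -(-72566)*I*sqrt(33)/5612211 = 72566*I*sqrt(33)/5612211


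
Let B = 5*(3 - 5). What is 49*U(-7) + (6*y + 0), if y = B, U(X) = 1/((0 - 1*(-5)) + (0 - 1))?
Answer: -191/4 ≈ -47.750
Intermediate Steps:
U(X) = 1/4 (U(X) = 1/((0 + 5) - 1) = 1/(5 - 1) = 1/4)
B = -10 (B = 5*(-2) = -10)
y = -10
49*U(-7) + (6*y + 0) = 49*(1/4) + (6*(-10) + 0) = 49/4 + (-60 + 0) = 49/4 - 60 = -191/4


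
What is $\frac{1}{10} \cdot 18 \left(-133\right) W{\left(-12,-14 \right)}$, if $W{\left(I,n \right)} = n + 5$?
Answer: $\frac{10773}{5} \approx 2154.6$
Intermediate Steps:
$W{\left(I,n \right)} = 5 + n$
$\frac{1}{10} \cdot 18 \left(-133\right) W{\left(-12,-14 \right)} = \frac{1}{10} \cdot 18 \left(-133\right) \left(5 - 14\right) = \frac{1}{10} \cdot 18 \left(-133\right) \left(-9\right) = \frac{9}{5} \left(-133\right) \left(-9\right) = \left(- \frac{1197}{5}\right) \left(-9\right) = \frac{10773}{5}$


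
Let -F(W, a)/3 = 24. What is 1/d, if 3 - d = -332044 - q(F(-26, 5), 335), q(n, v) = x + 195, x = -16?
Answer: 1/332226 ≈ 3.0100e-6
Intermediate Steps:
F(W, a) = -72 (F(W, a) = -3*24 = -72)
q(n, v) = 179 (q(n, v) = -16 + 195 = 179)
d = 332226 (d = 3 - (-332044 - 1*179) = 3 - (-332044 - 179) = 3 - 1*(-332223) = 3 + 332223 = 332226)
1/d = 1/332226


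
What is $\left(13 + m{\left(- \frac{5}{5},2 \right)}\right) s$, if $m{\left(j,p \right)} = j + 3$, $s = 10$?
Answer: $150$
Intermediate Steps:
$m{\left(j,p \right)} = 3 + j$
$\left(13 + m{\left(- \frac{5}{5},2 \right)}\right) s = \left(13 + \left(3 - \frac{5}{5}\right)\right) 10 = \left(13 + \left(3 - 1\right)\right) 10 = \left(13 + 2\right) 10 = 15 \cdot 10 = 150$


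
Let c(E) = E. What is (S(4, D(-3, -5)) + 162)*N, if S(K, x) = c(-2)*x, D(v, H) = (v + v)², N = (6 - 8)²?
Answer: 360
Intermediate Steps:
N = 4 (N = (-2)² = 4)
D(v, H) = 4*v² (D(v, H) = (2*v)² = 4*v²)
S(K, x) = -2*x
(S(4, D(-3, -5)) + 162)*N = (-8*(-3)² + 162)*4 = (-8*9 + 162)*4 = (-2*36 + 162)*4 = (-72 + 162)*4 = 90*4 = 360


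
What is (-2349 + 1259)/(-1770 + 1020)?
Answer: 109/75 ≈ 1.4533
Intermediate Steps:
(-2349 + 1259)/(-1770 + 1020) = -1090/(-750) = -1090*(-1/750) = 109/75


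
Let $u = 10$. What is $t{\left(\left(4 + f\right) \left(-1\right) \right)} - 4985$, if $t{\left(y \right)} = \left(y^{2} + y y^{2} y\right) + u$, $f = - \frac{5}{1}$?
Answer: $-4973$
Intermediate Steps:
$f = -5$ ($f = \left(-5\right) 1 = -5$)
$t{\left(y \right)} = 10 + y^{2} + y^{4}$ ($t{\left(y \right)} = \left(y^{2} + y y^{2} y\right) + 10 = \left(y^{2} + y^{3} y\right) + 10 = \left(y^{2} + y^{4}\right) + 10 = 10 + y^{2} + y^{4}$)
$t{\left(\left(4 + f\right) \left(-1\right) \right)} - 4985 = \left(10 + \left(\left(4 - 5\right) \left(-1\right)\right)^{2} + \left(\left(4 - 5\right) \left(-1\right)\right)^{4}\right) - 4985 = \left(10 + \left(\left(-1\right) \left(-1\right)\right)^{2} + \left(\left(-1\right) \left(-1\right)\right)^{4}\right) - 4985 = \left(10 + 1^{2} + 1^{4}\right) - 4985 = \left(10 + 1 + 1\right) - 4985 = 12 - 4985 = -4973$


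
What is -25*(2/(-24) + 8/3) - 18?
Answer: -991/12 ≈ -82.583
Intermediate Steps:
-25*(2/(-24) + 8/3) - 18 = -25*(2*(-1/24) + 8*(⅓)) - 18 = -25*(-1/12 + 8/3) - 18 = -25*31/12 - 18 = -775/12 - 18 = -991/12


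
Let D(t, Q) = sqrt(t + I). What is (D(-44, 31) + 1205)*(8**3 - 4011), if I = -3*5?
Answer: -4216295 - 3499*I*sqrt(59) ≈ -4.2163e+6 - 26876.0*I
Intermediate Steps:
I = -15
D(t, Q) = sqrt(-15 + t) (D(t, Q) = sqrt(t - 15) = sqrt(-15 + t))
(D(-44, 31) + 1205)*(8**3 - 4011) = (sqrt(-15 - 44) + 1205)*(8**3 - 4011) = (sqrt(-59) + 1205)*(512 - 4011) = (I*sqrt(59) + 1205)*(-3499) = (1205 + I*sqrt(59))*(-3499) = -4216295 - 3499*I*sqrt(59)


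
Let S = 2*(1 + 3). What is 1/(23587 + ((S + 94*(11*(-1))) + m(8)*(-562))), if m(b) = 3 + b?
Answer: 1/16379 ≈ 6.1054e-5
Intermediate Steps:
S = 8 (S = 2*4 = 8)
1/(23587 + ((S + 94*(11*(-1))) + m(8)*(-562))) = 1/(23587 + ((8 + 94*(11*(-1))) + (3 + 8)*(-562))) = 1/(23587 + ((8 + 94*(-11)) + 11*(-562))) = 1/(23587 + ((8 - 1034) - 6182)) = 1/(23587 + (-1026 - 6182)) = 1/(23587 - 7208) = 1/16379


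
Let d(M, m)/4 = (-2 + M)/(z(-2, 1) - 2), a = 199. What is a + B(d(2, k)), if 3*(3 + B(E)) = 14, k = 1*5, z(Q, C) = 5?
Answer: 602/3 ≈ 200.67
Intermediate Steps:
k = 5
d(M, m) = -8/3 + 4*M/3 (d(M, m) = 4*((-2 + M)/(5 - 2)) = 4*((-2 + M)/3) = 4*((-2 + M)*(⅓)) = 4*(-⅔ + M/3) = -8/3 + 4*M/3)
B(E) = 5/3 (B(E) = -3 + (⅓)*14 = -3 + 14/3 = 5/3)
a + B(d(2, k)) = 199 + 5/3 = 602/3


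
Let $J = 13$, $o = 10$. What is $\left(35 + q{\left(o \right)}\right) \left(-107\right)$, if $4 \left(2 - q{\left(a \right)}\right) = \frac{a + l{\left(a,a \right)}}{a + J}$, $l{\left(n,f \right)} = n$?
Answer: $- \frac{90522}{23} \approx -3935.7$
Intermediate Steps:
$q{\left(a \right)} = 2 - \frac{a}{2 \left(13 + a\right)}$ ($q{\left(a \right)} = 2 - \frac{\left(a + a\right) \frac{1}{a + 13}}{4} = 2 - \frac{2 a \frac{1}{13 + a}}{4} = 2 - \frac{a}{2 \left(13 + a\right)}$)
$\left(35 + q{\left(o \right)}\right) \left(-107\right) = \left(35 + \frac{52 + 3 \cdot 10}{2 \left(13 + 10\right)}\right) \left(-107\right) = \left(35 + \frac{52 + 30}{2 \cdot 23}\right) \left(-107\right) = \left(35 + \frac{1}{2} \cdot \frac{1}{23} \cdot 82\right) \left(-107\right) = \left(35 + \frac{41}{23}\right) \left(-107\right) = \frac{846}{23} \left(-107\right) = - \frac{90522}{23}$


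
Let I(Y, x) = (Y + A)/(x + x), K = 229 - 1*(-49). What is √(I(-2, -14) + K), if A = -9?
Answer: √54565/14 ≈ 16.685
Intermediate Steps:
K = 278 (K = 229 + 49 = 278)
I(Y, x) = (-9 + Y)/(2*x) (I(Y, x) = (Y - 9)/(x + x) = (-9 + Y)/((2*x)) = (-9 + Y)*(1/(2*x)) = (-9 + Y)/(2*x))
√(I(-2, -14) + K) = √((½)*(-9 - 2)/(-14) + 278) = √((½)*(-1/14)*(-11) + 278) = √(11/28 + 278) = √(7795/28) = √54565/14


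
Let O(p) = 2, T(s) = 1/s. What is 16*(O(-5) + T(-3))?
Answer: 80/3 ≈ 26.667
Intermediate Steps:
16*(O(-5) + T(-3)) = 16*(2 + 1/(-3)) = 16*(2 - ⅓) = 16*(5/3) = 80/3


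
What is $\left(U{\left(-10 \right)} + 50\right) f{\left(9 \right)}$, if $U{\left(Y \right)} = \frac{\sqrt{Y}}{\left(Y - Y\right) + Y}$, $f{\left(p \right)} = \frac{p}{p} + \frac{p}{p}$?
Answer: $100 - \frac{i \sqrt{10}}{5} \approx 100.0 - 0.63246 i$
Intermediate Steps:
$f{\left(p \right)} = 2$ ($f{\left(p \right)} = 1 + 1 = 2$)
$U{\left(Y \right)} = \frac{1}{\sqrt{Y}}$ ($U{\left(Y \right)} = \frac{\sqrt{Y}}{0 + Y} = \frac{\sqrt{Y}}{Y} = \frac{1}{\sqrt{Y}}$)
$\left(U{\left(-10 \right)} + 50\right) f{\left(9 \right)} = \left(\frac{1}{\sqrt{-10}} + 50\right) 2 = \left(- \frac{i \sqrt{10}}{10} + 50\right) 2 = \left(50 - \frac{i \sqrt{10}}{10}\right) 2 = 100 - \frac{i \sqrt{10}}{5}$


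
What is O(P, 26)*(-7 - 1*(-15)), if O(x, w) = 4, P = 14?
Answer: 32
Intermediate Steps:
O(P, 26)*(-7 - 1*(-15)) = 4*(-7 - 1*(-15)) = 4*(-7 + 15) = 4*8 = 32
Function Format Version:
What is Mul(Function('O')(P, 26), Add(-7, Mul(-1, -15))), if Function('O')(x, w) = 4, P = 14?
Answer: 32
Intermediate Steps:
Mul(Function('O')(P, 26), Add(-7, Mul(-1, -15))) = Mul(4, Add(-7, Mul(-1, -15))) = Mul(4, Add(-7, 15)) = Mul(4, 8) = 32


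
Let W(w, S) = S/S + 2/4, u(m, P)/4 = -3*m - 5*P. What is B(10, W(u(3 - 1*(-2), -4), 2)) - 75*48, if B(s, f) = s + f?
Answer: -7177/2 ≈ -3588.5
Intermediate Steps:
u(m, P) = -20*P - 12*m (u(m, P) = 4*(-3*m - 5*P) = 4*(-5*P - 3*m) = -20*P - 12*m)
W(w, S) = 3/2 (W(w, S) = 1 + 2*(¼) = 1 + ½ = 3/2)
B(s, f) = f + s
B(10, W(u(3 - 1*(-2), -4), 2)) - 75*48 = (3/2 + 10) - 75*48 = 23/2 - 3600 = -7177/2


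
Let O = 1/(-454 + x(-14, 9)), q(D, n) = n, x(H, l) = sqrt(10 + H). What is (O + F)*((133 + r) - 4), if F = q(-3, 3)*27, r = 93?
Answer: 926587263/51530 - 111*I/51530 ≈ 17982.0 - 0.0021541*I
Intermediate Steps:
O = (-454 - 2*I)/206120 (O = 1/(-454 + sqrt(10 - 14)) = 1/(-454 + sqrt(-4)) = 1/(-454 + 2*I) = (-454 - 2*I)/206120 ≈ -0.0022026 - 9.7031e-6*I)
F = 81 (F = 3*27 = 81)
(O + F)*((133 + r) - 4) = ((-227/103060 - I/103060) + 81)*((133 + 93) - 4) = (8347633/103060 - I/103060)*(226 - 4) = (8347633/103060 - I/103060)*222 = 926587263/51530 - 111*I/51530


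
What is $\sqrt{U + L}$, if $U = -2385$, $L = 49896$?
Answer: $3 \sqrt{5279} \approx 217.97$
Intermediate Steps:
$\sqrt{U + L} = \sqrt{-2385 + 49896} = \sqrt{47511} = 3 \sqrt{5279}$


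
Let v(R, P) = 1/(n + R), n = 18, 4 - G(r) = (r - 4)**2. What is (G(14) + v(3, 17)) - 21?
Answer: -2456/21 ≈ -116.95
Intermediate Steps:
G(r) = 4 - (-4 + r)**2 (G(r) = 4 - (r - 4)**2 = 4 - (-4 + r)**2)
v(R, P) = 1/(18 + R)
(G(14) + v(3, 17)) - 21 = ((4 - (-4 + 14)**2) + 1/(18 + 3)) - 21 = ((4 - 1*10**2) + 1/21) - 21 = ((4 - 1*100) + 1/21) - 21 = ((4 - 100) + 1/21) - 21 = (-96 + 1/21) - 21 = -2015/21 - 21 = -2456/21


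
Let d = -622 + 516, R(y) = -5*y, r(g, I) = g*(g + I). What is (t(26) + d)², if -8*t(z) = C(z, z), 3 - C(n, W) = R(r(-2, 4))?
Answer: 690561/64 ≈ 10790.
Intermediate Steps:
r(g, I) = g*(I + g)
C(n, W) = -17 (C(n, W) = 3 - (-5)*(-2*(4 - 2)) = 3 - (-5)*(-2*2) = 3 - (-5)*(-4) = 3 - 1*20 = 3 - 20 = -17)
t(z) = 17/8 (t(z) = -⅛*(-17) = 17/8)
d = -106
(t(26) + d)² = (17/8 - 106)² = (-831/8)² = 690561/64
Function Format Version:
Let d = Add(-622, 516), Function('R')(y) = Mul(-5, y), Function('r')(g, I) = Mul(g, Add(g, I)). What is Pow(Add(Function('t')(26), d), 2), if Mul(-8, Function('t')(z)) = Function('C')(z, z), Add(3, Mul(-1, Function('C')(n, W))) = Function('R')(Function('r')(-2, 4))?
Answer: Rational(690561, 64) ≈ 10790.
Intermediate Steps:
Function('r')(g, I) = Mul(g, Add(I, g))
Function('C')(n, W) = -17 (Function('C')(n, W) = Add(3, Mul(-1, Mul(-5, Mul(-2, Add(4, -2))))) = Add(3, Mul(-1, Mul(-5, Mul(-2, 2)))) = Add(3, Mul(-1, Mul(-5, -4))) = Add(3, Mul(-1, 20)) = Add(3, -20) = -17)
Function('t')(z) = Rational(17, 8) (Function('t')(z) = Mul(Rational(-1, 8), -17) = Rational(17, 8))
d = -106
Pow(Add(Function('t')(26), d), 2) = Pow(Add(Rational(17, 8), -106), 2) = Pow(Rational(-831, 8), 2) = Rational(690561, 64)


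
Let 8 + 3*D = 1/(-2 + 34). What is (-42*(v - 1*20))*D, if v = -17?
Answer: -66045/16 ≈ -4127.8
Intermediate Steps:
D = -85/32 (D = -8/3 + 1/(3*(-2 + 34)) = -8/3 + (⅓)/32 = -8/3 + (⅓)*(1/32) = -8/3 + 1/96 = -85/32 ≈ -2.6563)
(-42*(v - 1*20))*D = -42*(-17 - 1*20)*(-85/32) = -42*(-17 - 20)*(-85/32) = -42*(-37)*(-85/32) = 1554*(-85/32) = -66045/16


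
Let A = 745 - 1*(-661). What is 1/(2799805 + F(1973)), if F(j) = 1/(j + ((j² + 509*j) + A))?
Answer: 4900365/13720066428826 ≈ 3.5717e-7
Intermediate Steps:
A = 1406 (A = 745 + 661 = 1406)
F(j) = 1/(1406 + j² + 510*j) (F(j) = 1/(j + ((j² + 509*j) + 1406)) = 1/(j + (1406 + j² + 509*j)) = 1/(1406 + j² + 510*j))
1/(2799805 + F(1973)) = 1/(2799805 + 1/(1406 + 1973² + 510*1973)) = 1/(2799805 + 1/(1406 + 3892729 + 1006230)) = 1/(2799805 + 1/4900365) = 1/(13720066428826/4900365) = 4900365/13720066428826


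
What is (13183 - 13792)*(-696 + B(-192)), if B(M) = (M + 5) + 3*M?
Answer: 888531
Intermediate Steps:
B(M) = 5 + 4*M (B(M) = (5 + M) + 3*M = 5 + 4*M)
(13183 - 13792)*(-696 + B(-192)) = (13183 - 13792)*(-696 + (5 + 4*(-192))) = -609*(-696 + (5 - 768)) = -609*(-696 - 763) = -609*(-1459) = 888531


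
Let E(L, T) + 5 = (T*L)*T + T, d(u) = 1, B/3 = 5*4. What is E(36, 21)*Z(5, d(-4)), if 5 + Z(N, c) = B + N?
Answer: 953520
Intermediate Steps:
B = 60 (B = 3*(5*4) = 3*20 = 60)
Z(N, c) = 55 + N (Z(N, c) = -5 + (60 + N) = 55 + N)
E(L, T) = -5 + T + L*T² (E(L, T) = -5 + ((T*L)*T + T) = -5 + ((L*T)*T + T) = -5 + (L*T² + T) = -5 + (T + L*T²) = -5 + T + L*T²)
E(36, 21)*Z(5, d(-4)) = (-5 + 21 + 36*21²)*(55 + 5) = (-5 + 21 + 36*441)*60 = (-5 + 21 + 15876)*60 = 15892*60 = 953520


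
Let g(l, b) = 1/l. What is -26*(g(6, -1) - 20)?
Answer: 1547/3 ≈ 515.67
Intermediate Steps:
-26*(g(6, -1) - 20) = -26*(1/6 - 20) = -26*(⅙ - 20) = -26*(-119/6) = 1547/3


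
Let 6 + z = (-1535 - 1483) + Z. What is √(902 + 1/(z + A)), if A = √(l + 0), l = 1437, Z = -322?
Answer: √(902 - 1/(3346 - √1437)) ≈ 30.033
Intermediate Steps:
A = √1437 (A = √(1437 + 0) = √1437 ≈ 37.908)
z = -3346 (z = -6 + ((-1535 - 1483) - 322) = -6 + (-3018 - 322) = -6 - 3340 = -3346)
√(902 + 1/(z + A)) = √(902 + 1/(-3346 + √1437))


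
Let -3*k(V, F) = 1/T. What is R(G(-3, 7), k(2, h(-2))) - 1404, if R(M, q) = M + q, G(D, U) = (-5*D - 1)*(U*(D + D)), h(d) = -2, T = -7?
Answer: -41831/21 ≈ -1992.0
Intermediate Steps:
G(D, U) = 2*D*U*(-1 - 5*D) (G(D, U) = (-1 - 5*D)*(U*(2*D)) = (-1 - 5*D)*(2*D*U) = 2*D*U*(-1 - 5*D))
k(V, F) = 1/21 (k(V, F) = -⅓/(-7) = -⅓*(-⅐) = 1/21)
R(G(-3, 7), k(2, h(-2))) - 1404 = (-2*(-3)*7*(1 + 5*(-3)) + 1/21) - 1404 = (-2*(-3)*7*(1 - 15) + 1/21) - 1404 = (-2*(-3)*7*(-14) + 1/21) - 1404 = (-588 + 1/21) - 1404 = -12347/21 - 1404 = -41831/21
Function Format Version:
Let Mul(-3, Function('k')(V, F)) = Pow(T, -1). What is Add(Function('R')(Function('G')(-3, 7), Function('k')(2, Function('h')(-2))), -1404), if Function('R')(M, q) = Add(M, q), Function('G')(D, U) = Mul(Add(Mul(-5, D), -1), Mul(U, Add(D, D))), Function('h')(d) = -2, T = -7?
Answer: Rational(-41831, 21) ≈ -1992.0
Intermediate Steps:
Function('G')(D, U) = Mul(2, D, U, Add(-1, Mul(-5, D))) (Function('G')(D, U) = Mul(Add(-1, Mul(-5, D)), Mul(U, Mul(2, D))) = Mul(Add(-1, Mul(-5, D)), Mul(2, D, U)) = Mul(2, D, U, Add(-1, Mul(-5, D))))
Function('k')(V, F) = Rational(1, 21) (Function('k')(V, F) = Mul(Rational(-1, 3), Pow(-7, -1)) = Mul(Rational(-1, 3), Rational(-1, 7)) = Rational(1, 21))
Add(Function('R')(Function('G')(-3, 7), Function('k')(2, Function('h')(-2))), -1404) = Add(Add(Mul(-2, -3, 7, Add(1, Mul(5, -3))), Rational(1, 21)), -1404) = Add(Add(Mul(-2, -3, 7, Add(1, -15)), Rational(1, 21)), -1404) = Add(Add(Mul(-2, -3, 7, -14), Rational(1, 21)), -1404) = Add(Add(-588, Rational(1, 21)), -1404) = Add(Rational(-12347, 21), -1404) = Rational(-41831, 21)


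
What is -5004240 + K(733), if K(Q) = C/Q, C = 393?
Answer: -3668107527/733 ≈ -5.0042e+6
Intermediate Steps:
K(Q) = 393/Q
-5004240 + K(733) = -5004240 + 393/733 = -3668107527/733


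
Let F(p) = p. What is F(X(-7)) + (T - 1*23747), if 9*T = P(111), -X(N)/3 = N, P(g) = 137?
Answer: -213397/9 ≈ -23711.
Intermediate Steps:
X(N) = -3*N
T = 137/9 (T = (1/9)*137 = 137/9 ≈ 15.222)
F(X(-7)) + (T - 1*23747) = -3*(-7) + (137/9 - 1*23747) = 21 + (137/9 - 23747) = 21 - 213586/9 = -213397/9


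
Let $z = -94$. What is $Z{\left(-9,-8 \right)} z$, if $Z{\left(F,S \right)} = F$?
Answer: $846$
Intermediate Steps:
$Z{\left(-9,-8 \right)} z = \left(-9\right) \left(-94\right) = 846$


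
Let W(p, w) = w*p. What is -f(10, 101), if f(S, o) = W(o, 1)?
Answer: -101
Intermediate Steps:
W(p, w) = p*w
f(S, o) = o (f(S, o) = o*1 = o)
-f(10, 101) = -1*101 = -101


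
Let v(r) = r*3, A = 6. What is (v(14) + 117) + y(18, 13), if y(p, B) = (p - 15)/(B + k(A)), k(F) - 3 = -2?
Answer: 2229/14 ≈ 159.21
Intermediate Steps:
v(r) = 3*r
k(F) = 1 (k(F) = 3 - 2 = 1)
y(p, B) = (-15 + p)/(1 + B) (y(p, B) = (p - 15)/(B + 1) = (-15 + p)/(1 + B))
(v(14) + 117) + y(18, 13) = (3*14 + 117) + (-15 + 18)/(1 + 13) = (42 + 117) + 3/14 = 159 + (1/14)*3 = 159 + 3/14 = 2229/14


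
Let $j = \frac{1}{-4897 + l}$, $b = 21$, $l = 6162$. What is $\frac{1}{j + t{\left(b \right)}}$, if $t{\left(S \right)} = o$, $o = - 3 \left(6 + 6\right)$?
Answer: $- \frac{1265}{45539} \approx -0.027778$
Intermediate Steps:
$j = \frac{1}{1265}$ ($j = \frac{1}{-4897 + 6162} = \frac{1}{1265} \approx 0.00079051$)
$o = -36$ ($o = \left(-3\right) 12 = -36$)
$t{\left(S \right)} = -36$
$\frac{1}{j + t{\left(b \right)}} = \frac{1}{\frac{1}{1265} - 36} = \frac{1}{- \frac{45539}{1265}} = - \frac{1265}{45539}$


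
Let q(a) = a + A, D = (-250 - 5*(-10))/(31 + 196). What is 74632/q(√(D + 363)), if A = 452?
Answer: 7657541728/46294807 - 74632*√18659627/46294807 ≈ 158.44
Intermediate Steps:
D = -200/227 (D = (-250 + 50)/227 = -200*1/227 = -200/227 ≈ -0.88106)
q(a) = 452 + a (q(a) = a + 452 = 452 + a)
74632/q(√(D + 363)) = 74632/(452 + √(-200/227 + 363)) = 74632/(452 + √(82201/227)) = 74632/(452 + √18659627/227)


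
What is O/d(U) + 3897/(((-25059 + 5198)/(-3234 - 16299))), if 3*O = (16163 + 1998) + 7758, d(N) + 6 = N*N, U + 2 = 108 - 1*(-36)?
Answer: 4603801765133/1201074114 ≈ 3833.1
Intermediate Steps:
U = 142 (U = -2 + (108 - 1*(-36)) = -2 + (108 + 36) = -2 + 144 = 142)
d(N) = -6 + N**2 (d(N) = -6 + N*N = -6 + N**2)
O = 25919/3 (O = ((16163 + 1998) + 7758)/3 = (18161 + 7758)/3 = (1/3)*25919 = 25919/3 ≈ 8639.7)
O/d(U) + 3897/(((-25059 + 5198)/(-3234 - 16299))) = 25919/(3*(-6 + 142**2)) + 3897/(((-25059 + 5198)/(-3234 - 16299))) = 25919/(3*(-6 + 20164)) + 3897/((-19861/(-19533))) = (25919/3)/20158 + 3897/((-19861*(-1/19533))) = (25919/3)*(1/20158) + 3897/(19861/19533) = 25919/60474 + 3897*(19533/19861) = 25919/60474 + 76120101/19861 = 4603801765133/1201074114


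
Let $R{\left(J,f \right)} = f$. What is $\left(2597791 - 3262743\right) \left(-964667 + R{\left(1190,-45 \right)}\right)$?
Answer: $641487173824$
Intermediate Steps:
$\left(2597791 - 3262743\right) \left(-964667 + R{\left(1190,-45 \right)}\right) = \left(2597791 - 3262743\right) \left(-964667 - 45\right) = \left(-664952\right) \left(-964712\right) = 641487173824$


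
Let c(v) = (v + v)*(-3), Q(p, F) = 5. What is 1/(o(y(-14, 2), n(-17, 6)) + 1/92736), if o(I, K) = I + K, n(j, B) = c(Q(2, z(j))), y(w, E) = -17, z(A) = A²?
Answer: -92736/4358591 ≈ -0.021277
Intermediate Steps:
c(v) = -6*v (c(v) = (2*v)*(-3) = -6*v)
n(j, B) = -30 (n(j, B) = -6*5 = -30)
1/(o(y(-14, 2), n(-17, 6)) + 1/92736) = 1/((-17 - 30) + 1/92736) = 1/(-47 + 1/92736) = 1/(-4358591/92736) = -92736/4358591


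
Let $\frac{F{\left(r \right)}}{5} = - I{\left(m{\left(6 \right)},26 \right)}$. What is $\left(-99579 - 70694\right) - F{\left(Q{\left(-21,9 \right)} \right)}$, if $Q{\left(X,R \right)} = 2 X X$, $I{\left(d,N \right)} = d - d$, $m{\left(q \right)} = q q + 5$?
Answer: $-170273$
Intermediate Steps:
$m{\left(q \right)} = 5 + q^{2}$ ($m{\left(q \right)} = q^{2} + 5 = 5 + q^{2}$)
$I{\left(d,N \right)} = 0$
$Q{\left(X,R \right)} = 2 X^{2}$
$F{\left(r \right)} = 0$ ($F{\left(r \right)} = 5 \left(\left(-1\right) 0\right) = 5 \cdot 0 = 0$)
$\left(-99579 - 70694\right) - F{\left(Q{\left(-21,9 \right)} \right)} = \left(-99579 - 70694\right) - 0 = \left(-99579 - 70694\right) + 0 = -170273 + 0 = -170273$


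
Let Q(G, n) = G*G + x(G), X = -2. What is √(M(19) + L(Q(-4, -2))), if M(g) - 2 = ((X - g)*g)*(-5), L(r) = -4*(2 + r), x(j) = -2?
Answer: √1933 ≈ 43.966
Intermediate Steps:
Q(G, n) = -2 + G² (Q(G, n) = G*G - 2 = G² - 2 = -2 + G²)
L(r) = -8 - 4*r
M(g) = 2 - 5*g*(-2 - g) (M(g) = 2 + ((-2 - g)*g)*(-5) = 2 + (g*(-2 - g))*(-5) = 2 - 5*g*(-2 - g))
√(M(19) + L(Q(-4, -2))) = √((2 + 5*19² + 10*19) + (-8 - 4*(-2 + (-4)²))) = √((2 + 5*361 + 190) + (-8 - 4*(-2 + 16))) = √((2 + 1805 + 190) + (-8 - 4*14)) = √(1997 + (-8 - 56)) = √(1997 - 64) = √1933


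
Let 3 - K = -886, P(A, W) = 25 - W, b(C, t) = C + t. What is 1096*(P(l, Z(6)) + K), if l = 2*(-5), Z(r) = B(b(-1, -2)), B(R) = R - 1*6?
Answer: 1011608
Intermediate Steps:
B(R) = -6 + R (B(R) = R - 6 = -6 + R)
Z(r) = -9 (Z(r) = -6 + (-1 - 2) = -6 - 3 = -9)
l = -10
K = 889 (K = 3 - 1*(-886) = 3 + 886 = 889)
1096*(P(l, Z(6)) + K) = 1096*((25 - 1*(-9)) + 889) = 1096*((25 + 9) + 889) = 1096*(34 + 889) = 1096*923 = 1011608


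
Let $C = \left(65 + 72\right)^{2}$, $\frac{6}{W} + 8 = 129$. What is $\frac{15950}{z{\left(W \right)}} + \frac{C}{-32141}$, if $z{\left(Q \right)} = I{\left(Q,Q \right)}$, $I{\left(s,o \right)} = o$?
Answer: $\frac{31015205168}{96423} \approx 3.2166 \cdot 10^{5}$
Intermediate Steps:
$W = \frac{6}{121}$ ($W = \frac{6}{-8 + 129} = \frac{6}{121} \approx 0.049587$)
$C = 18769$ ($C = 137^{2} = 18769$)
$z{\left(Q \right)} = Q$
$\frac{15950}{z{\left(W \right)}} + \frac{C}{-32141} = \frac{15950}{\frac{6}{121}} + \frac{18769}{-32141} = 15950 \cdot \frac{121}{6} + 18769 \left(- \frac{1}{32141}\right) = \frac{964975}{3} - \frac{18769}{32141} = \frac{31015205168}{96423}$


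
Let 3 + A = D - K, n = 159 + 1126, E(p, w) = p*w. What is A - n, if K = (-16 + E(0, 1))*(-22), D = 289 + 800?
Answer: -551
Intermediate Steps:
n = 1285
D = 1089
K = 352 (K = (-16 + 0*1)*(-22) = (-16 + 0)*(-22) = -16*(-22) = 352)
A = 734 (A = -3 + (1089 - 1*352) = -3 + (1089 - 352) = -3 + 737 = 734)
A - n = 734 - 1*1285 = 734 - 1285 = -551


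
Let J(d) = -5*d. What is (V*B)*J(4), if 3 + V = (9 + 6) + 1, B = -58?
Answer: 15080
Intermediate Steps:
V = 13 (V = -3 + ((9 + 6) + 1) = -3 + (15 + 1) = -3 + 16 = 13)
(V*B)*J(4) = (13*(-58))*(-5*4) = -754*(-20) = 15080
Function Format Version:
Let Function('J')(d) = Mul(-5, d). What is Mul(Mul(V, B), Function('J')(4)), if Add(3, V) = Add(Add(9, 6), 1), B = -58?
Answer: 15080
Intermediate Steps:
V = 13 (V = Add(-3, Add(Add(9, 6), 1)) = Add(-3, Add(15, 1)) = Add(-3, 16) = 13)
Mul(Mul(V, B), Function('J')(4)) = Mul(Mul(13, -58), Mul(-5, 4)) = Mul(-754, -20) = 15080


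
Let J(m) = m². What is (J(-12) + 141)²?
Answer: 81225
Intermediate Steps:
(J(-12) + 141)² = ((-12)² + 141)² = (144 + 141)² = 285² = 81225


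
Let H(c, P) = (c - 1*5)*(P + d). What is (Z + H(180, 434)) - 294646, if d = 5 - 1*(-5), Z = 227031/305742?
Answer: -22109758967/101914 ≈ -2.1695e+5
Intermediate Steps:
Z = 75677/101914 (Z = 227031*(1/305742) = 75677/101914 ≈ 0.74256)
d = 10 (d = 5 + 5 = 10)
H(c, P) = (-5 + c)*(10 + P) (H(c, P) = (c - 1*5)*(P + 10) = (c - 5)*(10 + P) = (-5 + c)*(10 + P))
(Z + H(180, 434)) - 294646 = (75677/101914 + (-50 - 5*434 + 10*180 + 434*180)) - 294646 = (75677/101914 + (-50 - 2170 + 1800 + 78120)) - 294646 = (75677/101914 + 77700) - 294646 = 7918793477/101914 - 294646 = -22109758967/101914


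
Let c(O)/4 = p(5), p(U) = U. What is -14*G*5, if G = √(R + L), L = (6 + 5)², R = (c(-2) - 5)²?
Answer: -70*√346 ≈ -1302.1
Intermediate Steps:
c(O) = 20 (c(O) = 4*5 = 20)
R = 225 (R = (20 - 5)² = 15² = 225)
L = 121 (L = 11² = 121)
G = √346 (G = √(225 + 121) = √346 ≈ 18.601)
-14*G*5 = -14*√346*5 = -70*√346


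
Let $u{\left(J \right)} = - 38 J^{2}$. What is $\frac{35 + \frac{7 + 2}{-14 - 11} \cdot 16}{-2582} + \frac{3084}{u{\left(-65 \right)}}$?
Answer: $- \frac{1265737}{41454010} \approx -0.030534$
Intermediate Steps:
$\frac{35 + \frac{7 + 2}{-14 - 11} \cdot 16}{-2582} + \frac{3084}{u{\left(-65 \right)}} = \frac{35 + \frac{7 + 2}{-14 - 11} \cdot 16}{-2582} + \frac{3084}{\left(-38\right) \left(-65\right)^{2}} = \left(35 + \frac{9}{-25} \cdot 16\right) \left(- \frac{1}{2582}\right) + \frac{3084}{\left(-38\right) 4225} = \left(35 + 9 \left(- \frac{1}{25}\right) 16\right) \left(- \frac{1}{2582}\right) + \frac{3084}{-160550} = \left(35 - \frac{144}{25}\right) \left(- \frac{1}{2582}\right) + 3084 \left(- \frac{1}{160550}\right) = \left(35 - \frac{144}{25}\right) \left(- \frac{1}{2582}\right) - \frac{1542}{80275} = \frac{731}{25} \left(- \frac{1}{2582}\right) - \frac{1542}{80275} = - \frac{731}{64550} - \frac{1542}{80275} = - \frac{1265737}{41454010}$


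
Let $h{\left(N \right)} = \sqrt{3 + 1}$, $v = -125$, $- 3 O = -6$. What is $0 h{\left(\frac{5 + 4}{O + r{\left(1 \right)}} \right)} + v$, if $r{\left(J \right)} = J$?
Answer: $-125$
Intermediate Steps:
$O = 2$ ($O = \left(- \frac{1}{3}\right) \left(-6\right) = 2$)
$h{\left(N \right)} = 2$ ($h{\left(N \right)} = \sqrt{4} = 2$)
$0 h{\left(\frac{5 + 4}{O + r{\left(1 \right)}} \right)} + v = 0 \cdot 2 - 125 = 0 - 125 = -125$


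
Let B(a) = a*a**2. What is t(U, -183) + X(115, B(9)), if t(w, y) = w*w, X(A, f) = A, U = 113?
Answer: 12884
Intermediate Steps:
B(a) = a**3
t(w, y) = w**2
t(U, -183) + X(115, B(9)) = 113**2 + 115 = 12769 + 115 = 12884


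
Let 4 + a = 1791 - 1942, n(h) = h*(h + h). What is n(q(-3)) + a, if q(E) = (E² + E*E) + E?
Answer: 295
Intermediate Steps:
q(E) = E + 2*E² (q(E) = (E² + E²) + E = 2*E² + E = E + 2*E²)
n(h) = 2*h² (n(h) = h*(2*h) = 2*h²)
a = -155 (a = -4 + (1791 - 1942) = -4 - 151 = -155)
n(q(-3)) + a = 2*(-3*(1 + 2*(-3)))² - 155 = 2*(-3*(1 - 6))² - 155 = 2*(-3*(-5))² - 155 = 2*15² - 155 = 2*225 - 155 = 450 - 155 = 295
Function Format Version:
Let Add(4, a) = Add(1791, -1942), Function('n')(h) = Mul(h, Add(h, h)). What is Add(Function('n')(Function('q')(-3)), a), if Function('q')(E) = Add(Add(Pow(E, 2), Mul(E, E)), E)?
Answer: 295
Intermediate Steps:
Function('q')(E) = Add(E, Mul(2, Pow(E, 2))) (Function('q')(E) = Add(Add(Pow(E, 2), Pow(E, 2)), E) = Add(Mul(2, Pow(E, 2)), E) = Add(E, Mul(2, Pow(E, 2))))
Function('n')(h) = Mul(2, Pow(h, 2)) (Function('n')(h) = Mul(h, Mul(2, h)) = Mul(2, Pow(h, 2)))
a = -155 (a = Add(-4, Add(1791, -1942)) = Add(-4, -151) = -155)
Add(Function('n')(Function('q')(-3)), a) = Add(Mul(2, Pow(Mul(-3, Add(1, Mul(2, -3))), 2)), -155) = Add(Mul(2, Pow(Mul(-3, Add(1, -6)), 2)), -155) = Add(Mul(2, Pow(Mul(-3, -5), 2)), -155) = Add(Mul(2, Pow(15, 2)), -155) = Add(Mul(2, 225), -155) = Add(450, -155) = 295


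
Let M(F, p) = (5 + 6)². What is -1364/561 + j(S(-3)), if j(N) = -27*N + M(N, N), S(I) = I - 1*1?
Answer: 11555/51 ≈ 226.57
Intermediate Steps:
S(I) = -1 + I (S(I) = I - 1 = -1 + I)
M(F, p) = 121 (M(F, p) = 11² = 121)
j(N) = 121 - 27*N (j(N) = -27*N + 121 = 121 - 27*N)
-1364/561 + j(S(-3)) = -1364/561 + (121 - 27*(-1 - 3)) = -1364*1/561 + (121 - 27*(-4)) = -124/51 + (121 + 108) = -124/51 + 229 = 11555/51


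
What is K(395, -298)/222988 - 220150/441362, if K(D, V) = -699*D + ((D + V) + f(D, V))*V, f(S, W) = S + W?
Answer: -98234541577/49209214828 ≈ -1.9963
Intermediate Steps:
K(D, V) = -699*D + V*(2*D + 2*V) (K(D, V) = -699*D + ((D + V) + (D + V))*V = -699*D + (2*D + 2*V)*V = -699*D + V*(2*D + 2*V))
K(395, -298)/222988 - 220150/441362 = (-699*395 + 2*(-298)² + 2*395*(-298))/222988 - 220150/441362 = (-276105 + 2*88804 - 235420)*(1/222988) - 220150*1/441362 = (-276105 + 177608 - 235420)*(1/222988) - 110075/220681 = -333917*1/222988 - 110075/220681 = -333917/222988 - 110075/220681 = -98234541577/49209214828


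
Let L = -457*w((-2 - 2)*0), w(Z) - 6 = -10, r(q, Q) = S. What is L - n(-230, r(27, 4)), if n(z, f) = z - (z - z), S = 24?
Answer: 2058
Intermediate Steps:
r(q, Q) = 24
w(Z) = -4 (w(Z) = 6 - 10 = -4)
n(z, f) = z (n(z, f) = z - 1*0 = z + 0 = z)
L = 1828 (L = -457*(-4) = 1828)
L - n(-230, r(27, 4)) = 1828 - 1*(-230) = 1828 + 230 = 2058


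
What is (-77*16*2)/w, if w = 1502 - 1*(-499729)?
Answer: -2464/501231 ≈ -0.0049159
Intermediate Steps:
w = 501231 (w = 1502 + 499729 = 501231)
(-77*16*2)/w = (-77*16*2)/501231 = -1232*2*(1/501231) = -2464*1/501231 = -2464/501231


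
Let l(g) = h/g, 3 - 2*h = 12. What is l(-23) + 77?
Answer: 3551/46 ≈ 77.196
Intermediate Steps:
h = -9/2 (h = 3/2 - ½*12 = 3/2 - 6 = -9/2 ≈ -4.5000)
l(g) = -9/(2*g)
l(-23) + 77 = -9/2/(-23) + 77 = -9/2*(-1/23) + 77 = 9/46 + 77 = 3551/46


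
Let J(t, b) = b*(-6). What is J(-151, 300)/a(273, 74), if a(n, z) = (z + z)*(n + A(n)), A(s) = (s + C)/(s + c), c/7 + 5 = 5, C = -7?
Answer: -3510/79069 ≈ -0.044392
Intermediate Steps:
c = 0 (c = -35 + 7*5 = -35 + 35 = 0)
A(s) = (-7 + s)/s (A(s) = (s - 7)/(s + 0) = (-7 + s)/s)
J(t, b) = -6*b
a(n, z) = 2*z*(n + (-7 + n)/n) (a(n, z) = (z + z)*(n + (-7 + n)/n) = (2*z)*(n + (-7 + n)/n) = 2*z*(n + (-7 + n)/n))
J(-151, 300)/a(273, 74) = (-6*300)/((2*74*(-7 + 273 + 273²)/273)) = -1800*273/(148*(-7 + 273 + 74529)) = -1800/(2*74*(1/273)*74795) = -1800/1581380/39 = -1800*39/1581380 = -3510/79069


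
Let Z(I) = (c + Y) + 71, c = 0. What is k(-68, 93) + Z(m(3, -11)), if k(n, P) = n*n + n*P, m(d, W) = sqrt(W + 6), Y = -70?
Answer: -1699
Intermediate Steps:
m(d, W) = sqrt(6 + W)
Z(I) = 1 (Z(I) = (0 - 70) + 71 = -70 + 71 = 1)
k(n, P) = n**2 + P*n
k(-68, 93) + Z(m(3, -11)) = -68*(93 - 68) + 1 = -68*25 + 1 = -1700 + 1 = -1699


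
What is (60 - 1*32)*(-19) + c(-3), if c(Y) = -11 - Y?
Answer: -540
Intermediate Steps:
(60 - 1*32)*(-19) + c(-3) = (60 - 1*32)*(-19) + (-11 - 1*(-3)) = (60 - 32)*(-19) + (-11 + 3) = 28*(-19) - 8 = -532 - 8 = -540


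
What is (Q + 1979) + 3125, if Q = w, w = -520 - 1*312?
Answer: 4272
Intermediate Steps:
w = -832 (w = -520 - 312 = -832)
Q = -832
(Q + 1979) + 3125 = (-832 + 1979) + 3125 = 1147 + 3125 = 4272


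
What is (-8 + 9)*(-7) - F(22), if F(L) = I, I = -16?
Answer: 9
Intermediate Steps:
F(L) = -16
(-8 + 9)*(-7) - F(22) = (-8 + 9)*(-7) - 1*(-16) = 1*(-7) + 16 = -7 + 16 = 9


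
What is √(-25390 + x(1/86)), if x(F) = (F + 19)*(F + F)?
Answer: I*√187781170/86 ≈ 159.34*I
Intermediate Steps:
x(F) = 2*F*(19 + F) (x(F) = (19 + F)*(2*F) = 2*F*(19 + F))
√(-25390 + x(1/86)) = √(-25390 + 2*(19 + 1/86)/86) = √(-25390 + 2*(1/86)*(19 + 1/86)) = √(-25390 + 2*(1/86)*(1635/86)) = √(-25390 + 1635/3698) = √(-93890585/3698) = I*√187781170/86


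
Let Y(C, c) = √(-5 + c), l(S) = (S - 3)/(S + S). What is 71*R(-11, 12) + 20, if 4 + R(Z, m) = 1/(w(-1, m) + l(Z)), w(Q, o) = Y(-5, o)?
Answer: -30877/114 + 8591*√7/798 ≈ -242.37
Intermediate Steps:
l(S) = (-3 + S)/(2*S) (l(S) = (-3 + S)/((2*S)) = (-3 + S)*(1/(2*S)) = (-3 + S)/(2*S))
w(Q, o) = √(-5 + o)
R(Z, m) = -4 + 1/(√(-5 + m) + (-3 + Z)/(2*Z))
71*R(-11, 12) + 20 = 71*(2*(6 - 1*(-11) - 4*(-11)*√(-5 + 12))/(-3 - 11 + 2*(-11)*√(-5 + 12))) + 20 = 71*(2*(6 + 11 - 4*(-11)*√7)/(-3 - 11 + 2*(-11)*√7)) + 20 = 71*(2*(6 + 11 + 44*√7)/(-3 - 11 - 22*√7)) + 20 = 71*(2*(17 + 44*√7)/(-14 - 22*√7)) + 20 = 142*(17 + 44*√7)/(-14 - 22*√7) + 20 = 20 + 142*(17 + 44*√7)/(-14 - 22*√7)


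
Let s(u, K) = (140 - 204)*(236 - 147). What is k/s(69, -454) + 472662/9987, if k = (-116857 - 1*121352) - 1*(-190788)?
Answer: 1055292093/18961984 ≈ 55.653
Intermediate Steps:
s(u, K) = -5696 (s(u, K) = -64*89 = -5696)
k = -47421 (k = (-116857 - 121352) + 190788 = -238209 + 190788 = -47421)
k/s(69, -454) + 472662/9987 = -47421/(-5696) + 472662/9987 = -47421*(-1/5696) + 472662*(1/9987) = 47421/5696 + 157554/3329 = 1055292093/18961984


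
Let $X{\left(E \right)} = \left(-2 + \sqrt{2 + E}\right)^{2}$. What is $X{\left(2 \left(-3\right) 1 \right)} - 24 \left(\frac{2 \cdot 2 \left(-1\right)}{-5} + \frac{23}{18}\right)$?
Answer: $- \frac{748}{15} - 8 i \approx -49.867 - 8.0 i$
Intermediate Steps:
$X{\left(2 \left(-3\right) 1 \right)} - 24 \left(\frac{2 \cdot 2 \left(-1\right)}{-5} + \frac{23}{18}\right) = \left(-2 + \sqrt{2 + 2 \left(-3\right) 1}\right)^{2} - 24 \left(\frac{2 \cdot 2 \left(-1\right)}{-5} + \frac{23}{18}\right) = \left(-2 + \sqrt{2 - 6}\right)^{2} - 24 \left(4 \left(-1\right) \left(- \frac{1}{5}\right) + 23 \cdot \frac{1}{18}\right) = \left(-2 + \sqrt{2 - 6}\right)^{2} - 24 \left(\left(-4\right) \left(- \frac{1}{5}\right) + \frac{23}{18}\right) = \left(-2 + \sqrt{-4}\right)^{2} - 24 \left(\frac{4}{5} + \frac{23}{18}\right) = \left(-2 + 2 i\right)^{2} - \frac{748}{15} = - \frac{748}{15} + \left(-2 + 2 i\right)^{2}$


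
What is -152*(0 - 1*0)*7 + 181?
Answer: 181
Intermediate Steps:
-152*(0 - 1*0)*7 + 181 = -152*(0 + 0)*7 + 181 = -0*7 + 181 = -152*0 + 181 = 0 + 181 = 181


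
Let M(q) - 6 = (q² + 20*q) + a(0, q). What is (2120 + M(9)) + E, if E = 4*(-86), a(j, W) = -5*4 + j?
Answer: 2023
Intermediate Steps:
a(j, W) = -20 + j
E = -344
M(q) = -14 + q² + 20*q (M(q) = 6 + ((q² + 20*q) + (-20 + 0)) = 6 + ((q² + 20*q) - 20) = 6 + (-20 + q² + 20*q) = -14 + q² + 20*q)
(2120 + M(9)) + E = (2120 + (-14 + 9² + 20*9)) - 344 = (2120 + (-14 + 81 + 180)) - 344 = (2120 + 247) - 344 = 2367 - 344 = 2023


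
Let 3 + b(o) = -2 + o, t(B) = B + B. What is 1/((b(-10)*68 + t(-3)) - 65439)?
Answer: -1/66465 ≈ -1.5046e-5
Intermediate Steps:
t(B) = 2*B
b(o) = -5 + o (b(o) = -3 + (-2 + o) = -5 + o)
1/((b(-10)*68 + t(-3)) - 65439) = 1/(((-5 - 10)*68 + 2*(-3)) - 65439) = 1/((-15*68 - 6) - 65439) = 1/((-1020 - 6) - 65439) = 1/(-1026 - 65439) = 1/(-66465) = -1/66465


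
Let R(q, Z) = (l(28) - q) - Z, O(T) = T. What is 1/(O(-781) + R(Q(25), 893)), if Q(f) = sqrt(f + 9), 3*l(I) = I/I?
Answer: -15063/25210135 + 9*sqrt(34)/25210135 ≈ -0.00059542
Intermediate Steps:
l(I) = 1/3 (l(I) = (I/I)/3 = (1/3)*1 = 1/3)
Q(f) = sqrt(9 + f)
R(q, Z) = 1/3 - Z - q (R(q, Z) = (1/3 - q) - Z = 1/3 - Z - q)
1/(O(-781) + R(Q(25), 893)) = 1/(-781 + (1/3 - 1*893 - sqrt(9 + 25))) = 1/(-781 + (1/3 - 893 - sqrt(34))) = 1/(-781 + (-2678/3 - sqrt(34))) = 1/(-5021/3 - sqrt(34))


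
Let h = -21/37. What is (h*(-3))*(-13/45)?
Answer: -91/185 ≈ -0.49189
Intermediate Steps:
h = -21/37 (h = -21*1/37 = -21/37 ≈ -0.56757)
(h*(-3))*(-13/45) = (-21/37*(-3))*(-13/45) = 63*(-13*1/45)/37 = (63/37)*(-13/45) = -91/185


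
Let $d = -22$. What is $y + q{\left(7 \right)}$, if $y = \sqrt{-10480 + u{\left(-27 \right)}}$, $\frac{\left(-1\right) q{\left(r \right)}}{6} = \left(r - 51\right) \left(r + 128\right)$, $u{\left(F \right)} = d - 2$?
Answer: $35640 + 2 i \sqrt{2626} \approx 35640.0 + 102.49 i$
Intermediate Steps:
$u{\left(F \right)} = -24$ ($u{\left(F \right)} = -22 - 2 = -24$)
$q{\left(r \right)} = - 6 \left(-51 + r\right) \left(128 + r\right)$ ($q{\left(r \right)} = - 6 \left(r - 51\right) \left(r + 128\right) = - 6 \left(-51 + r\right) \left(128 + r\right)$)
$y = 2 i \sqrt{2626}$ ($y = \sqrt{-10480 - 24} = \sqrt{-10504} = 2 i \sqrt{2626} \approx 102.49 i$)
$y + q{\left(7 \right)} = 2 i \sqrt{2626} - \left(-35934 + 294\right) = 2 i \sqrt{2626} - -35640 = 2 i \sqrt{2626} + 35640 = 35640 + 2 i \sqrt{2626}$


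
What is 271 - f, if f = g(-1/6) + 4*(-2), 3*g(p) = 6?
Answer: 277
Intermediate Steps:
g(p) = 2 (g(p) = (⅓)*6 = 2)
f = -6 (f = 2 + 4*(-2) = 2 - 8 = -6)
271 - f = 271 - 1*(-6) = 271 + 6 = 277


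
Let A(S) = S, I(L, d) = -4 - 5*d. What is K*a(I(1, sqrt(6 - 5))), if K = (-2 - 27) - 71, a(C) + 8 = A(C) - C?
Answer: 800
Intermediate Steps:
a(C) = -8 (a(C) = -8 + (C - C) = -8 + 0 = -8)
K = -100 (K = -29 - 71 = -100)
K*a(I(1, sqrt(6 - 5))) = -100*(-8) = 800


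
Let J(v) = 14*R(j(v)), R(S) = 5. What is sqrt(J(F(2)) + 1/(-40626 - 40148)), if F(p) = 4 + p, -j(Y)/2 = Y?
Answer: sqrt(456710654546)/80774 ≈ 8.3666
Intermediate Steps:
j(Y) = -2*Y
J(v) = 70 (J(v) = 14*5 = 70)
sqrt(J(F(2)) + 1/(-40626 - 40148)) = sqrt(70 + 1/(-40626 - 40148)) = sqrt(70 + 1/(-80774)) = sqrt(70 - 1/80774) = sqrt(5654179/80774) = sqrt(456710654546)/80774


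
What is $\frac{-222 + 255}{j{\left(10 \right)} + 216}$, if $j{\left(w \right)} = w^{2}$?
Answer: $\frac{33}{316} \approx 0.10443$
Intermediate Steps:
$\frac{-222 + 255}{j{\left(10 \right)} + 216} = \frac{-222 + 255}{10^{2} + 216} = \frac{33}{100 + 216} = \frac{33}{316}$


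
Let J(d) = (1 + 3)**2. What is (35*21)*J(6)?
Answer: 11760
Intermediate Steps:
J(d) = 16 (J(d) = 4**2 = 16)
(35*21)*J(6) = (35*21)*16 = 735*16 = 11760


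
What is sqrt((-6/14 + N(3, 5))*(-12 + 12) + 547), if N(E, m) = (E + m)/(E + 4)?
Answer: sqrt(547) ≈ 23.388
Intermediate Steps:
N(E, m) = (E + m)/(4 + E)
sqrt((-6/14 + N(3, 5))*(-12 + 12) + 547) = sqrt((-6/14 + (3 + 5)/(4 + 3))*(-12 + 12) + 547) = sqrt((-6*1/14 + 8/7)*0 + 547) = sqrt((-3/7 + (1/7)*8)*0 + 547) = sqrt((-3/7 + 8/7)*0 + 547) = sqrt((5/7)*0 + 547) = sqrt(0 + 547) = sqrt(547)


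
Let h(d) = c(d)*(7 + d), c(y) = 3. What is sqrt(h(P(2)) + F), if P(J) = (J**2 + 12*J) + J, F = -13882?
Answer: I*sqrt(13771) ≈ 117.35*I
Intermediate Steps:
P(J) = J**2 + 13*J
h(d) = 21 + 3*d (h(d) = 3*(7 + d) = 21 + 3*d)
sqrt(h(P(2)) + F) = sqrt((21 + 3*(2*(13 + 2))) - 13882) = sqrt((21 + 3*(2*15)) - 13882) = sqrt((21 + 3*30) - 13882) = sqrt((21 + 90) - 13882) = sqrt(111 - 13882) = sqrt(-13771) = I*sqrt(13771)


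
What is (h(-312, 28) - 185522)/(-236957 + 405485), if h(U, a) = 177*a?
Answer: -90283/84264 ≈ -1.0714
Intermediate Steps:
(h(-312, 28) - 185522)/(-236957 + 405485) = (177*28 - 185522)/(-236957 + 405485) = (4956 - 185522)/168528 = -180566*1/168528 = -90283/84264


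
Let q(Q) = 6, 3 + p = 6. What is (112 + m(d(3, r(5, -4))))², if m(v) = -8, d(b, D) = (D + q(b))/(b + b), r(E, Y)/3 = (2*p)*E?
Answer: 10816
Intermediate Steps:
p = 3 (p = -3 + 6 = 3)
r(E, Y) = 18*E (r(E, Y) = 3*((2*3)*E) = 3*(6*E) = 18*E)
d(b, D) = (6 + D)/(2*b) (d(b, D) = (D + 6)/(b + b) = (6 + D)/((2*b)) = (6 + D)*(1/(2*b)) = (6 + D)/(2*b))
(112 + m(d(3, r(5, -4))))² = (112 - 8)² = 104² = 10816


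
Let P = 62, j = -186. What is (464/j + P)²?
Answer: 30625156/8649 ≈ 3540.9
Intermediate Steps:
(464/j + P)² = (464/(-186) + 62)² = (464*(-1/186) + 62)² = (-232/93 + 62)² = (5534/93)² = 30625156/8649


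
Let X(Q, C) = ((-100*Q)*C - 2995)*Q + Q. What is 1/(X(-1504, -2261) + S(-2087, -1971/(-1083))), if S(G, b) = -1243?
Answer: 1/511446319333 ≈ 1.9552e-12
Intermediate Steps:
X(Q, C) = Q + Q*(-2995 - 100*C*Q) (X(Q, C) = (-100*C*Q - 2995)*Q + Q = (-2995 - 100*C*Q)*Q + Q = Q*(-2995 - 100*C*Q) + Q = Q + Q*(-2995 - 100*C*Q))
1/(X(-1504, -2261) + S(-2087, -1971/(-1083))) = 1/(-2*(-1504)*(1497 + 50*(-2261)*(-1504)) - 1243) = 1/(-2*(-1504)*(1497 + 170027200) - 1243) = 1/(-2*(-1504)*170028697 - 1243) = 1/(511446320576 - 1243) = 1/511446319333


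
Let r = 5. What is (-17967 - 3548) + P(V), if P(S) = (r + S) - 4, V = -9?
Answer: -21523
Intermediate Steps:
P(S) = 1 + S (P(S) = (5 + S) - 4 = 1 + S)
(-17967 - 3548) + P(V) = (-17967 - 3548) + (1 - 9) = -21515 - 8 = -21523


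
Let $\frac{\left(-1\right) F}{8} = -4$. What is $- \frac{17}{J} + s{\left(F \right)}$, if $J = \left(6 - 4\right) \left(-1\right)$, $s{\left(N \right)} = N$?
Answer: $\frac{81}{2} \approx 40.5$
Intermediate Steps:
$F = 32$ ($F = \left(-8\right) \left(-4\right) = 32$)
$J = -2$ ($J = 2 \left(-1\right) = -2$)
$- \frac{17}{J} + s{\left(F \right)} = - \frac{17}{-2} + 32 = \left(-17\right) \left(- \frac{1}{2}\right) + 32 = \frac{17}{2} + 32 = \frac{81}{2}$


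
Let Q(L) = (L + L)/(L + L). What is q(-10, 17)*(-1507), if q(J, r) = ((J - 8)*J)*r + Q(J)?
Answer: -4612927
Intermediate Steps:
Q(L) = 1 (Q(L) = (2*L)/((2*L)) = (2*L)*(1/(2*L)) = 1)
q(J, r) = 1 + J*r*(-8 + J) (q(J, r) = ((J - 8)*J)*r + 1 = ((-8 + J)*J)*r + 1 = (J*(-8 + J))*r + 1 = J*r*(-8 + J) + 1 = 1 + J*r*(-8 + J))
q(-10, 17)*(-1507) = (1 + 17*(-10)**2 - 8*(-10)*17)*(-1507) = (1 + 17*100 + 1360)*(-1507) = (1 + 1700 + 1360)*(-1507) = 3061*(-1507) = -4612927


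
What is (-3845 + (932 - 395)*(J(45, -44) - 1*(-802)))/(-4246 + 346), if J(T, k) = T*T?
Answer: -757127/1950 ≈ -388.27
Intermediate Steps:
J(T, k) = T²
(-3845 + (932 - 395)*(J(45, -44) - 1*(-802)))/(-4246 + 346) = (-3845 + (932 - 395)*(45² - 1*(-802)))/(-4246 + 346) = (-3845 + 537*(2025 + 802))/(-3900) = (-3845 + 537*2827)*(-1/3900) = (-3845 + 1518099)*(-1/3900) = 1514254*(-1/3900) = -757127/1950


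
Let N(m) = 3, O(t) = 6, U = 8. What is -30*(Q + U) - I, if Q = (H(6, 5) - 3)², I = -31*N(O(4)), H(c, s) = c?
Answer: -417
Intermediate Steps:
I = -93 (I = -31*3 = -93)
Q = 9 (Q = (6 - 3)² = 3² = 9)
-30*(Q + U) - I = -30*(9 + 8) - 1*(-93) = -30*17 + 93 = -510 + 93 = -417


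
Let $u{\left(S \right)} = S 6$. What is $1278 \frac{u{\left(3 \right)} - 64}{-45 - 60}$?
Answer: $\frac{19596}{35} \approx 559.89$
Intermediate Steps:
$u{\left(S \right)} = 6 S$
$1278 \frac{u{\left(3 \right)} - 64}{-45 - 60} = 1278 \frac{6 \cdot 3 - 64}{-45 - 60} = 1278 \frac{18 - 64}{-105} = 1278 \left(\left(-46\right) \left(- \frac{1}{105}\right)\right) = 1278 \cdot \frac{46}{105} = \frac{19596}{35}$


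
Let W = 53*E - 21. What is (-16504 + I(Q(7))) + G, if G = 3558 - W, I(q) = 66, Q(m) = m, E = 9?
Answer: -13336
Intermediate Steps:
W = 456 (W = 53*9 - 21 = 477 - 21 = 456)
G = 3102 (G = 3558 - 1*456 = 3558 - 456 = 3102)
(-16504 + I(Q(7))) + G = (-16504 + 66) + 3102 = -16438 + 3102 = -13336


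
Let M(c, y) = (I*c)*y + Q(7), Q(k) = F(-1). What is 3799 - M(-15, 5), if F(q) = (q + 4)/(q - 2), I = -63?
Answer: -925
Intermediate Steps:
F(q) = (4 + q)/(-2 + q)
Q(k) = -1 (Q(k) = (4 - 1)/(-2 - 1) = 3/(-3) = -⅓*3 = -1)
M(c, y) = -1 - 63*c*y (M(c, y) = (-63*c)*y - 1 = -63*c*y - 1 = -1 - 63*c*y)
3799 - M(-15, 5) = 3799 - (-1 - 63*(-15)*5) = 3799 - (-1 + 4725) = 3799 - 1*4724 = 3799 - 4724 = -925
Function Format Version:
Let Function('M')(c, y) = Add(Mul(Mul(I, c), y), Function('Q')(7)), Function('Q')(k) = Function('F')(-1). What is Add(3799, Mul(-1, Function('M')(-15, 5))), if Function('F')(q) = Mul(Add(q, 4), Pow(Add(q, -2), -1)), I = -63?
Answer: -925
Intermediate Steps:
Function('F')(q) = Mul(Pow(Add(-2, q), -1), Add(4, q)) (Function('F')(q) = Mul(Add(4, q), Pow(Add(-2, q), -1)) = Mul(Pow(Add(-2, q), -1), Add(4, q)))
Function('Q')(k) = -1 (Function('Q')(k) = Mul(Pow(Add(-2, -1), -1), Add(4, -1)) = Mul(Pow(-3, -1), 3) = Mul(Rational(-1, 3), 3) = -1)
Function('M')(c, y) = Add(-1, Mul(-63, c, y)) (Function('M')(c, y) = Add(Mul(Mul(-63, c), y), -1) = Add(Mul(-63, c, y), -1) = Add(-1, Mul(-63, c, y)))
Add(3799, Mul(-1, Function('M')(-15, 5))) = Add(3799, Mul(-1, Add(-1, Mul(-63, -15, 5)))) = Add(3799, Mul(-1, Add(-1, 4725))) = Add(3799, Mul(-1, 4724)) = Add(3799, -4724) = -925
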